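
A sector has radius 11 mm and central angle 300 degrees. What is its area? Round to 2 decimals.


Shape: circular sector
Radius r = 11 mm, Angle = 300 degrees
Formula: A = (angle/360) * pi * r^2
r^2 = 121
Fraction of circle = 300/360
A = (300/360) * pi * 121
A = 100.833333 * pi
A = 316.78
316.78 mm^2


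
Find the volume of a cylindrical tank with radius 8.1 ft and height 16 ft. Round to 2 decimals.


Shape: cylinder
Radius r = 8.1 ft, Height h = 16 ft
Formula: V = pi * r^2 * h
r^2 = 65.61
V = pi * 65.61 * 16
V = 1049.76 * pi
V = 3297.92
3297.92 ft^3


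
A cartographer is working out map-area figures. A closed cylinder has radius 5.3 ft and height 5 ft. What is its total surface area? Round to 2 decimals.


Shape: closed cylinder
Radius r = 5.3 ft, Height h = 5 ft
Formula: SA = 2*pi*r^2 + 2*pi*r*h = 2*pi*r*(r + h)
r + h = 10.3
2 * r * (r + h) = 2 * 5.3 * 10.3 = 109.18
SA = 109.18 * pi
SA = 343
343 ft^2


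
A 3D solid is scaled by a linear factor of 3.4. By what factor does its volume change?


Linear scale factor k = 3.4
Rule: under a linear scaling by k, volumes scale by k^3.
k^3 = 3.4 * 3.4 * 3.4
k^3 = 11.56 * 3.4
k^3 = 39.304
Volume scales by a factor of 39.304.
39.304 (dimensionless)


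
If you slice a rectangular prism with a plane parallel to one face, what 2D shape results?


Solid: rectangular prism
Cutting plane: parallel to one face
Visualize the intersection of the plane with the solid's surface.
The boundary of the cut region is a rectangle.
rectangle


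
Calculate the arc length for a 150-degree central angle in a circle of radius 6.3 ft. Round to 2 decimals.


Shape: circular arc
Radius r = 6.3 ft, Angle = 150 degrees
Formula: L = (angle/360) * 2 * pi * r
2 * pi * r = 12.6 * pi
L = (150/360) * 12.6 * pi
L = 5.25 * pi
L = 16.49
16.49 ft


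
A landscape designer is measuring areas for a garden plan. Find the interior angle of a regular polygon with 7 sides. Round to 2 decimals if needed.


Shape: regular heptagon (7 sides)
Formula: interior angle = (n - 2) * 180 / n
(n - 2) = 5
(n - 2) * 180 = 900
angle = 900 / 7
angle = 128.57
128.57 degrees


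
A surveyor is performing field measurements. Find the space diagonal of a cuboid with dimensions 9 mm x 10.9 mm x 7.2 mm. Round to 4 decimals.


Shape: rectangular box (space diagonal)
l = 9 mm, w = 10.9 mm, h = 7.2 mm
Visualize: the diagonal of the base, then a right triangle with that diagonal and the height.
Formula: d = sqrt(l^2 + w^2 + h^2)
l^2 + w^2 + h^2 = 81 + 118.81 + 51.84 = 251.65
d = sqrt(251.65)
d = 15.8635
15.8635 mm


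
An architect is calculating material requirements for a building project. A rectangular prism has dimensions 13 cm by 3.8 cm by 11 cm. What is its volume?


Shape: rectangular prism
l = 13 cm, w = 3.8 cm, h = 11 cm
Formula: V = l * w * h
V = 13 * 3.8 * 11
V = 49.4 * 11
V = 543.4
543.4 cm^3


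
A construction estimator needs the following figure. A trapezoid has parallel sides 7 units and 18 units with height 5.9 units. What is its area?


Shape: trapezoid
Parallel sides a = 7 units, b = 18 units; Height h = 5.9 units
Formula: A = (a + b) * h / 2
a + b = 7 + 18 = 25
A = 25 * 5.9 / 2
A = 147.5 / 2
A = 73.75
73.75 units^2


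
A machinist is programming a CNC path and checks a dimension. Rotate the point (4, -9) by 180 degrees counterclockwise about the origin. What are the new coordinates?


Transformation: rotation about the origin
Original point: (4, -9)
Rule for 180 deg: (x, y) -> (-x, -y)
Apply: (4, -9) -> (-4, 9)
(-4, 9)


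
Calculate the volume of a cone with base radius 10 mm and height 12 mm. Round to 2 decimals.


Shape: cone
Radius r = 10 mm, Height h = 12 mm
Formula: V = (1/3) * pi * r^2 * h
r^2 = 100
pi * r^2 * h = pi * 100 * 12 = 1200 * pi
V = 1200 * pi / 3
V = 1256.64
1256.64 mm^3


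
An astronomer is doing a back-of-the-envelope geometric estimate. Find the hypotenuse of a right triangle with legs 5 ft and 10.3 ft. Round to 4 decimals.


Shape: right triangle
Legs a = 5 ft, b = 10.3 ft
Formula: c = sqrt(a^2 + b^2)
a^2 = 25, b^2 = 106.09
a^2 + b^2 = 131.09
c = sqrt(131.09)
c = 11.4495
11.4495 ft


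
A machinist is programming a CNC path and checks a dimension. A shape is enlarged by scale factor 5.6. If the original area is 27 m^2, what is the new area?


Linear scale factor k = 5.6
Original area = 27 m^2
Rule: under a linear scaling by k, areas scale by k^2.
k^2 = 5.6^2 = 31.36
New area = 27 * 31.36
New area = 846.72
846.72 m^2


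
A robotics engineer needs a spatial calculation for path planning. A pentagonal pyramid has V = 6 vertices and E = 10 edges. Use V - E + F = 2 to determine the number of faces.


Polyhedron: pentagonal pyramid
Euler's formula for convex polyhedra: V - E + F = 2
Given: V = 6 vertices and E = 10 edges
Solve for F:
F = 2 + E - V = 2 + 10 - 6 = 6
6 faces


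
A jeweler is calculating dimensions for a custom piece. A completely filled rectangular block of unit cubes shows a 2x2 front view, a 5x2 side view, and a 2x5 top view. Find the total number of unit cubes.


Orthographic views of a solid rectangular block:
Front view 2 x 2 -> length = 2, height = 2
Side view 5 x 2 -> width = 5, height = 2 (consistent)
Top view 2 x 5 -> confirms length = 2, width = 5
The block is 2 x 5 x 2.
Total unit cubes = 2 * 5 * 2 = 20
20 unit cubes


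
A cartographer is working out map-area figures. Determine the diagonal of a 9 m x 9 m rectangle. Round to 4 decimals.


Shape: rectangle (diagonal via Pythagoras)
Sides: 9 m and 9 m
Formula: d = sqrt(l^2 + w^2)
l^2 = 81, w^2 = 81
l^2 + w^2 = 162
d = sqrt(162)
d = 12.7279
12.7279 m


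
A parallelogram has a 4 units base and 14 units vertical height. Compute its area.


Shape: parallelogram
Base b = 4 units, Height h = 14 units
Formula: A = b * h
A = 4 * 14
A = 56
56 units^2


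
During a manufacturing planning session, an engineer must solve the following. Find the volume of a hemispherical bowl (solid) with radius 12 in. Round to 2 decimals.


Shape: hemisphere (half of a sphere)
Radius r = 12 in
Formula: V = (1/2) * (4/3) * pi * r^3 = (2/3) * pi * r^3
r^3 = 1728
(2/3) * 1728 = 1152
V = 1152 * pi
V = 3619.11
3619.11 in^3


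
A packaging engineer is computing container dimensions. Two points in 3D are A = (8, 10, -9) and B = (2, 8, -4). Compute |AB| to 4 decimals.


3D distance between two points
P1 = (8, 10, -9), P2 = (2, 8, -4)
Formula: d = sqrt((x2-x1)^2 + (y2-y1)^2 + (z2-z1)^2)
dx = 2 - 8 = -6
dy = 8 - 10 = -2
dz = -4 - -9 = 5
dx^2 + dy^2 + dz^2 = 36 + 4 + 25 = 65
d = sqrt(65)
d = 8.0623
8.0623 units


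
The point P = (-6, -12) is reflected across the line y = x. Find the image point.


Transformation: reflection
Original point: (-6, -12)
Rule for reflection over y = x: (x, y) -> (y, x)
Apply: (-6, -12) -> (-12, -6)
(-12, -6)


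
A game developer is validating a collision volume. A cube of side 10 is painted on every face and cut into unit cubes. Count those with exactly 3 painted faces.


Large cube: 10 x 10 x 10, cut into unit cubes.
Cubes with 3 painted faces are at the corners. A cube always has 8 corners.
Count = 8
8 unit cubes


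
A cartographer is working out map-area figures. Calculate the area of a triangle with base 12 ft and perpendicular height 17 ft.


Shape: triangle
Base b = 12 ft, Height h = 17 ft
Formula: A = (1/2) * b * h
A = 0.5 * 12 * 17
A = 0.5 * 204
A = 102
102 ft^2


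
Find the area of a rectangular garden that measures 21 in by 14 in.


Shape: rectangle
Length l = 21 in, Width w = 14 in
Formula: A = l * w
A = 21 * 14
A = 294
294 in^2


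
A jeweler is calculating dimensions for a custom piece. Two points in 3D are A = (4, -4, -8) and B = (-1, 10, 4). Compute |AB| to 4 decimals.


3D distance between two points
P1 = (4, -4, -8), P2 = (-1, 10, 4)
Formula: d = sqrt((x2-x1)^2 + (y2-y1)^2 + (z2-z1)^2)
dx = -1 - 4 = -5
dy = 10 - -4 = 14
dz = 4 - -8 = 12
dx^2 + dy^2 + dz^2 = 25 + 196 + 144 = 365
d = sqrt(365)
d = 19.105
19.105 units


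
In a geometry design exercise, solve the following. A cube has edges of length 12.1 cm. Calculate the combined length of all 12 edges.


Shape: cube
Side s = 12.1 cm
A cube has 12 edges, all equal.
Formula: total edge length = 12 * s
Total = 12 * 12.1
Total = 145.2
145.2 cm


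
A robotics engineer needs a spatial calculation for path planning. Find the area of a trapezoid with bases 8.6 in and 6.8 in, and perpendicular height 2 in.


Shape: trapezoid
Parallel sides a = 8.6 in, b = 6.8 in; Height h = 2 in
Formula: A = (a + b) * h / 2
a + b = 8.6 + 6.8 = 15.4
A = 15.4 * 2 / 2
A = 30.8 / 2
A = 15.4
15.4 in^2


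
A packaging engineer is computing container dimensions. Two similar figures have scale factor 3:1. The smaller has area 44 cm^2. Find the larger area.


Linear scale factor k = 3
Original area = 44 cm^2
Rule: under a linear scaling by k, areas scale by k^2.
k^2 = 3^2 = 9
New area = 44 * 9
New area = 396
396 cm^2


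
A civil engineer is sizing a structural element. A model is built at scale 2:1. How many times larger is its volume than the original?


Linear scale factor k = 2
Rule: under a linear scaling by k, volumes scale by k^3.
k^3 = 2 * 2 * 2
k^3 = 4 * 2
k^3 = 8
Volume scales by a factor of 8.
8 (dimensionless)


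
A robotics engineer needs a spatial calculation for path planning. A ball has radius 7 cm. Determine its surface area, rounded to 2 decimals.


Shape: sphere
Radius r = 7 cm
Formula: SA = 4 * pi * r^2
r^2 = 49
SA = 4 * pi * 49
SA = 196 * pi
SA = 615.75
615.75 cm^2


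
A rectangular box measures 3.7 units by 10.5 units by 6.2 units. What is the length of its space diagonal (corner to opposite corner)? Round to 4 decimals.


Shape: rectangular box (space diagonal)
l = 3.7 units, w = 10.5 units, h = 6.2 units
Visualize: the diagonal of the base, then a right triangle with that diagonal and the height.
Formula: d = sqrt(l^2 + w^2 + h^2)
l^2 + w^2 + h^2 = 13.69 + 110.25 + 38.44 = 162.38
d = sqrt(162.38)
d = 12.7428
12.7428 units


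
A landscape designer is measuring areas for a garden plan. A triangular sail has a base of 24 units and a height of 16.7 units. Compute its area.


Shape: triangle
Base b = 24 units, Height h = 16.7 units
Formula: A = (1/2) * b * h
A = 0.5 * 24 * 16.7
A = 0.5 * 400.8
A = 200.4
200.4 units^2


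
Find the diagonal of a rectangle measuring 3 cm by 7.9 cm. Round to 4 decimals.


Shape: rectangle (diagonal via Pythagoras)
Sides: 3 cm and 7.9 cm
Formula: d = sqrt(l^2 + w^2)
l^2 = 9, w^2 = 62.41
l^2 + w^2 = 71.41
d = sqrt(71.41)
d = 8.4504
8.4504 cm


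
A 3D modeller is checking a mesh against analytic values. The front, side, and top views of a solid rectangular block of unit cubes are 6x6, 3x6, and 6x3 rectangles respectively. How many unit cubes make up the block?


Orthographic views of a solid rectangular block:
Front view 6 x 6 -> length = 6, height = 6
Side view 3 x 6 -> width = 3, height = 6 (consistent)
Top view 6 x 3 -> confirms length = 6, width = 3
The block is 6 x 3 x 6.
Total unit cubes = 6 * 3 * 6 = 108
108 unit cubes


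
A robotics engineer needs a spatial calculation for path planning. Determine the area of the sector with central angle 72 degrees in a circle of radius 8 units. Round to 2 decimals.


Shape: circular sector
Radius r = 8 units, Angle = 72 degrees
Formula: A = (angle/360) * pi * r^2
r^2 = 64
Fraction of circle = 72/360
A = (72/360) * pi * 64
A = 12.8 * pi
A = 40.21
40.21 units^2


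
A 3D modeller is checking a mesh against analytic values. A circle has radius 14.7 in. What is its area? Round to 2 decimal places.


Shape: circle
Radius r = 14.7 in
Formula: A = pi * r^2
r^2 = 14.7^2 = 216.09
A = pi * 216.09
A = 678.87
678.87 in^2


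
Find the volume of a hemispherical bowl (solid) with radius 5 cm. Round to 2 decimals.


Shape: hemisphere (half of a sphere)
Radius r = 5 cm
Formula: V = (1/2) * (4/3) * pi * r^3 = (2/3) * pi * r^3
r^3 = 125
(2/3) * 125 = 83.333333
V = 83.333333 * pi
V = 261.8
261.8 cm^3


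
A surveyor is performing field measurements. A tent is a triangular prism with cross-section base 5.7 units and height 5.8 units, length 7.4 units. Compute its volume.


Shape: triangular prism
Triangle base = 5.7 units, triangle height = 5.8 units, prism length L = 7.4 units
Formula: V = (1/2 * b * h_tri) * L
Cross-section area = 0.5 * 5.7 * 5.8 = 16.53
V = 16.53 * 7.4
V = 122.322
122.322 units^3


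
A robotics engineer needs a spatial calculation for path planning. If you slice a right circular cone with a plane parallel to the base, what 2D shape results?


Solid: right circular cone
Cutting plane: parallel to the base
Visualize the intersection of the plane with the solid's surface.
The boundary of the cut region is a circle.
circle


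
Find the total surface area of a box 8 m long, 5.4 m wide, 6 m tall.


Shape: rectangular prism
l = 8 m, w = 5.4 m, h = 6 m
Formula: SA = 2(lw + lh + wh)
lw = 43.2, lh = 48, wh = 32.4
lw + lh + wh = 123.6
SA = 2 * 123.6
SA = 247.2
247.2 m^2


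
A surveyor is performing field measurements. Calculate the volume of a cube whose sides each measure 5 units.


Shape: cube
Side s = 5 units
Formula: V = s^3
V = 5 * 5 * 5
V = 25 * 5
V = 125
125 units^3


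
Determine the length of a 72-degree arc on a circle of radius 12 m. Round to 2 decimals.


Shape: circular arc
Radius r = 12 m, Angle = 72 degrees
Formula: L = (angle/360) * 2 * pi * r
2 * pi * r = 24 * pi
L = (72/360) * 24 * pi
L = 4.8 * pi
L = 15.08
15.08 m


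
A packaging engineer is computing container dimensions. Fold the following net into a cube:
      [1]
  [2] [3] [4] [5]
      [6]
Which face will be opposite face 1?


Net: cross layout. Take square 3 as the base (bottom).
Fold the four squares in the horizontal row up around 3: 2 -> left, 4 -> right, 5 wraps to the top.
Fold 1 and 6 up from 3: 1 -> back, 6 -> front.
Opposite pairs are therefore: (1, 6), (2, 4), (3, 5).
Face 1 is opposite face 6.
face 6


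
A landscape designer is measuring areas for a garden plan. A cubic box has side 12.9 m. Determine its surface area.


Shape: cube
Side s = 12.9 m
A cube has 6 square faces.
Formula: SA = 6 * s^2
s^2 = 166.41
SA = 6 * 166.41
SA = 998.46
998.46 m^2


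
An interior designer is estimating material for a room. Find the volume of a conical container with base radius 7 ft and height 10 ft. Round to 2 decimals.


Shape: cone
Radius r = 7 ft, Height h = 10 ft
Formula: V = (1/3) * pi * r^2 * h
r^2 = 49
pi * r^2 * h = pi * 49 * 10 = 490 * pi
V = 490 * pi / 3
V = 513.13
513.13 ft^3


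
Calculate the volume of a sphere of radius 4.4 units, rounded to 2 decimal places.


Shape: sphere
Radius r = 4.4 units
Formula: V = (4/3) * pi * r^3
r^3 = 85.184
(4/3) * 85.184 = 113.578667
V = 113.578667 * pi
V = 356.82
356.82 units^3


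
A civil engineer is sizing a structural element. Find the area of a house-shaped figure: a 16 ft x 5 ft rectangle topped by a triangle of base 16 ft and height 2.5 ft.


Composite shape: rectangle + triangle
Rectangle area = 16 * 5 = 80
Triangle area = 0.5 * 16 * 2.5 = 20
Total = 80 + 20
Total = 100
100 ft^2


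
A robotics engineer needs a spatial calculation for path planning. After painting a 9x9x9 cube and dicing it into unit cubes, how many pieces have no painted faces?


Large cube: 9 x 9 x 9, cut into unit cubes.
n = 9, so n - 2 = 7
Unpainted cubes form the interior (n - 2)^3 block.
(n - 2)^3 = 7^3 = 343
343 unit cubes


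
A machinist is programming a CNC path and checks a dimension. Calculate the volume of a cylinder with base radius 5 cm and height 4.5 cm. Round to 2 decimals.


Shape: cylinder
Radius r = 5 cm, Height h = 4.5 cm
Formula: V = pi * r^2 * h
r^2 = 25
V = pi * 25 * 4.5
V = 112.5 * pi
V = 353.43
353.43 cm^3


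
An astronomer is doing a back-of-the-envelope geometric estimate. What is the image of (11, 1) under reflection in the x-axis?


Transformation: reflection
Original point: (11, 1)
Rule for reflection over the x-axis: (x, y) -> (x, -y)
Apply: (11, 1) -> (11, -1)
(11, -1)


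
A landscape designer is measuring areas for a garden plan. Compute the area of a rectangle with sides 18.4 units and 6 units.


Shape: rectangle
Length l = 18.4 units, Width w = 6 units
Formula: A = l * w
A = 18.4 * 6
A = 110.4
110.4 units^2


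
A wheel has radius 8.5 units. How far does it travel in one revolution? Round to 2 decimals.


Shape: circle
Radius r = 8.5 units
Formula: C = 2 * pi * r
C = 2 * pi * 8.5
C = 17 * pi
C = 53.41
53.41 units


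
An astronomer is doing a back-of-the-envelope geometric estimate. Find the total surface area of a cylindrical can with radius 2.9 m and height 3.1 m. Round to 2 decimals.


Shape: closed cylinder
Radius r = 2.9 m, Height h = 3.1 m
Formula: SA = 2*pi*r^2 + 2*pi*r*h = 2*pi*r*(r + h)
r + h = 6
2 * r * (r + h) = 2 * 2.9 * 6 = 34.8
SA = 34.8 * pi
SA = 109.33
109.33 m^2


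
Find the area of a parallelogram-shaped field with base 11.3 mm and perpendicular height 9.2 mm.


Shape: parallelogram
Base b = 11.3 mm, Height h = 9.2 mm
Formula: A = b * h
A = 11.3 * 9.2
A = 103.96
103.96 mm^2


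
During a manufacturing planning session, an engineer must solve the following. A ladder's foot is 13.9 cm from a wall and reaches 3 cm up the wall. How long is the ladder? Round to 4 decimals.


Shape: right triangle
Legs a = 13.9 cm, b = 3 cm
Formula: c = sqrt(a^2 + b^2)
a^2 = 193.21, b^2 = 9
a^2 + b^2 = 202.21
c = sqrt(202.21)
c = 14.2201
14.2201 cm


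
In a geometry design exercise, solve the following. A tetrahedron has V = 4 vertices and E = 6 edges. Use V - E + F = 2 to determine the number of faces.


Polyhedron: tetrahedron
Euler's formula for convex polyhedra: V - E + F = 2
Given: V = 4 vertices and E = 6 edges
Solve for F:
F = 2 + E - V = 2 + 6 - 4 = 4
4 faces


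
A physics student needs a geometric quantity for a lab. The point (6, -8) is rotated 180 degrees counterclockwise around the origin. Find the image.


Transformation: rotation about the origin
Original point: (6, -8)
Rule for 180 deg: (x, y) -> (-x, -y)
Apply: (6, -8) -> (-6, 8)
(-6, 8)


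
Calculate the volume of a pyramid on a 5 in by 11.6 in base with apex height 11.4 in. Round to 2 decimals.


Shape: rectangular pyramid
Base: 5 in x 11.6 in, Height h = 11.4 in
Formula: V = (1/3) * base_area * h
base_area = 5 * 11.6 = 58
base_area * h = 58 * 11.4 = 661.2
V = 661.2 / 3
V = 220.4
220.4 in^3


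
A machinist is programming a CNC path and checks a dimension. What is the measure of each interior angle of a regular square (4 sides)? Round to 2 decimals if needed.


Shape: regular square (4 sides)
Formula: interior angle = (n - 2) * 180 / n
(n - 2) = 2
(n - 2) * 180 = 360
angle = 360 / 4
angle = 90
90 degrees


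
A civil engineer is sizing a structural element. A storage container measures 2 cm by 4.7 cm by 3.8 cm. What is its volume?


Shape: rectangular prism
l = 2 cm, w = 4.7 cm, h = 3.8 cm
Formula: V = l * w * h
V = 2 * 4.7 * 3.8
V = 9.4 * 3.8
V = 35.72
35.72 cm^3


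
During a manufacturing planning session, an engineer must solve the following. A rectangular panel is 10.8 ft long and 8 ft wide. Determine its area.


Shape: rectangle
Length l = 10.8 ft, Width w = 8 ft
Formula: A = l * w
A = 10.8 * 8
A = 86.4
86.4 ft^2


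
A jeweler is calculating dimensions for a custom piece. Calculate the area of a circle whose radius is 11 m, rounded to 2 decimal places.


Shape: circle
Radius r = 11 m
Formula: A = pi * r^2
r^2 = 11^2 = 121
A = pi * 121
A = 380.13
380.13 m^2


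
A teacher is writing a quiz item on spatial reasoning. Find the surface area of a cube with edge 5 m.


Shape: cube
Side s = 5 m
A cube has 6 square faces.
Formula: SA = 6 * s^2
s^2 = 25
SA = 6 * 25
SA = 150
150 m^2


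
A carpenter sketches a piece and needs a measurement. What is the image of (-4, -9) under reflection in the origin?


Transformation: reflection
Original point: (-4, -9)
Rule for reflection through the origin: (x, y) -> (-x, -y)
Apply: (-4, -9) -> (4, 9)
(4, 9)


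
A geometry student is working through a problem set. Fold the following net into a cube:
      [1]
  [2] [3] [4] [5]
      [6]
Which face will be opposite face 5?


Net: cross layout. Take square 3 as the base (bottom).
Fold the four squares in the horizontal row up around 3: 2 -> left, 4 -> right, 5 wraps to the top.
Fold 1 and 6 up from 3: 1 -> back, 6 -> front.
Opposite pairs are therefore: (1, 6), (2, 4), (3, 5).
Face 5 is opposite face 3.
face 3


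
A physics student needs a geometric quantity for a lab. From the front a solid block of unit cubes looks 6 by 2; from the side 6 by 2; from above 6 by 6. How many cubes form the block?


Orthographic views of a solid rectangular block:
Front view 6 x 2 -> length = 6, height = 2
Side view 6 x 2 -> width = 6, height = 2 (consistent)
Top view 6 x 6 -> confirms length = 6, width = 6
The block is 6 x 6 x 2.
Total unit cubes = 6 * 6 * 2 = 72
72 unit cubes


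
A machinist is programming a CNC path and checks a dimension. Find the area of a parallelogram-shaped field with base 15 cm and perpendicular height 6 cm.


Shape: parallelogram
Base b = 15 cm, Height h = 6 cm
Formula: A = b * h
A = 15 * 6
A = 90
90 cm^2


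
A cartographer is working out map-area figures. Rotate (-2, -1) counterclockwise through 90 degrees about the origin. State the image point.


Transformation: rotation about the origin
Original point: (-2, -1)
Rule for 90 deg counterclockwise: (x, y) -> (-y, x)
Apply: (-2, -1) -> (1, -2)
(1, -2)


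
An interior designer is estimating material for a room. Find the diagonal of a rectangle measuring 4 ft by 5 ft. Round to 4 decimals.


Shape: rectangle (diagonal via Pythagoras)
Sides: 4 ft and 5 ft
Formula: d = sqrt(l^2 + w^2)
l^2 = 16, w^2 = 25
l^2 + w^2 = 41
d = sqrt(41)
d = 6.4031
6.4031 ft


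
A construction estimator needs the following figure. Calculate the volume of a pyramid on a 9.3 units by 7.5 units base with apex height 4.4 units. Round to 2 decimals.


Shape: rectangular pyramid
Base: 9.3 units x 7.5 units, Height h = 4.4 units
Formula: V = (1/3) * base_area * h
base_area = 9.3 * 7.5 = 69.75
base_area * h = 69.75 * 4.4 = 306.9
V = 306.9 / 3
V = 102.3
102.3 units^3


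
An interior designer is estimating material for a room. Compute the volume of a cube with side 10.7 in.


Shape: cube
Side s = 10.7 in
Formula: V = s^3
V = 10.7 * 10.7 * 10.7
V = 114.49 * 10.7
V = 1225.043
1225.043 in^3


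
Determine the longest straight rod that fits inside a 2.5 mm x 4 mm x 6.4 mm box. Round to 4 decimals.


Shape: rectangular box (space diagonal)
l = 2.5 mm, w = 4 mm, h = 6.4 mm
Visualize: the diagonal of the base, then a right triangle with that diagonal and the height.
Formula: d = sqrt(l^2 + w^2 + h^2)
l^2 + w^2 + h^2 = 6.25 + 16 + 40.96 = 63.21
d = sqrt(63.21)
d = 7.9505
7.9505 mm


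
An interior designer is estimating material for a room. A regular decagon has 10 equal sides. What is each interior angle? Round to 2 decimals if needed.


Shape: regular decagon (10 sides)
Formula: interior angle = (n - 2) * 180 / n
(n - 2) = 8
(n - 2) * 180 = 1440
angle = 1440 / 10
angle = 144
144 degrees


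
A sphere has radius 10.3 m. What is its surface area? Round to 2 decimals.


Shape: sphere
Radius r = 10.3 m
Formula: SA = 4 * pi * r^2
r^2 = 106.09
SA = 4 * pi * 106.09
SA = 424.36 * pi
SA = 1333.17
1333.17 m^2


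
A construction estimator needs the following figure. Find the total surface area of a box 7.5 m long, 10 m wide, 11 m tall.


Shape: rectangular prism
l = 7.5 m, w = 10 m, h = 11 m
Formula: SA = 2(lw + lh + wh)
lw = 75, lh = 82.5, wh = 110
lw + lh + wh = 267.5
SA = 2 * 267.5
SA = 535
535 m^2


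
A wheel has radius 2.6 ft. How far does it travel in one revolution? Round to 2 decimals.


Shape: circle
Radius r = 2.6 ft
Formula: C = 2 * pi * r
C = 2 * pi * 2.6
C = 5.2 * pi
C = 16.34
16.34 ft


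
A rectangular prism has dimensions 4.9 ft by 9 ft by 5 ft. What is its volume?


Shape: rectangular prism
l = 4.9 ft, w = 9 ft, h = 5 ft
Formula: V = l * w * h
V = 4.9 * 9 * 5
V = 44.1 * 5
V = 220.5
220.5 ft^3


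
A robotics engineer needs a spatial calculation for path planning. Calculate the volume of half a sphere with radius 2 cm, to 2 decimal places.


Shape: hemisphere (half of a sphere)
Radius r = 2 cm
Formula: V = (1/2) * (4/3) * pi * r^3 = (2/3) * pi * r^3
r^3 = 8
(2/3) * 8 = 5.333333
V = 5.333333 * pi
V = 16.76
16.76 cm^3


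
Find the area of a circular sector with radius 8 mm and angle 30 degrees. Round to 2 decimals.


Shape: circular sector
Radius r = 8 mm, Angle = 30 degrees
Formula: A = (angle/360) * pi * r^2
r^2 = 64
Fraction of circle = 30/360
A = (30/360) * pi * 64
A = 5.333333 * pi
A = 16.76
16.76 mm^2


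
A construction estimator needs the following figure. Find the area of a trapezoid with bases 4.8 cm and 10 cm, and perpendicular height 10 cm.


Shape: trapezoid
Parallel sides a = 4.8 cm, b = 10 cm; Height h = 10 cm
Formula: A = (a + b) * h / 2
a + b = 4.8 + 10 = 14.8
A = 14.8 * 10 / 2
A = 148 / 2
A = 74
74 cm^2


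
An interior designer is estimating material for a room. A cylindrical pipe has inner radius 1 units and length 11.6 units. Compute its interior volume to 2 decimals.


Shape: cylinder
Radius r = 1 units, Height h = 11.6 units
Formula: V = pi * r^2 * h
r^2 = 1
V = pi * 1 * 11.6
V = 11.6 * pi
V = 36.44
36.44 units^3


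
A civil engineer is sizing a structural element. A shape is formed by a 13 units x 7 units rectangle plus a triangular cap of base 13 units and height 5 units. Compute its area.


Composite shape: rectangle + triangle
Rectangle area = 13 * 7 = 91
Triangle area = 0.5 * 13 * 5 = 32.5
Total = 91 + 32.5
Total = 123.5
123.5 units^2


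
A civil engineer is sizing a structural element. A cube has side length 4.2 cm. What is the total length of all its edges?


Shape: cube
Side s = 4.2 cm
A cube has 12 edges, all equal.
Formula: total edge length = 12 * s
Total = 12 * 4.2
Total = 50.4
50.4 cm


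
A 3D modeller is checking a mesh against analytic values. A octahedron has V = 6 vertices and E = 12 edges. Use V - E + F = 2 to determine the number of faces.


Polyhedron: octahedron
Euler's formula for convex polyhedra: V - E + F = 2
Given: V = 6 vertices and E = 12 edges
Solve for F:
F = 2 + E - V = 2 + 12 - 6 = 8
8 faces


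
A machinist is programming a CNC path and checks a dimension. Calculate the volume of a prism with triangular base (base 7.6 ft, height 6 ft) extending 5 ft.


Shape: triangular prism
Triangle base = 7.6 ft, triangle height = 6 ft, prism length L = 5 ft
Formula: V = (1/2 * b * h_tri) * L
Cross-section area = 0.5 * 7.6 * 6 = 22.8
V = 22.8 * 5
V = 114
114 ft^3


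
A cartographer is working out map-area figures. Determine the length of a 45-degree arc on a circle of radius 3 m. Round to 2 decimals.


Shape: circular arc
Radius r = 3 m, Angle = 45 degrees
Formula: L = (angle/360) * 2 * pi * r
2 * pi * r = 6 * pi
L = (45/360) * 6 * pi
L = 0.75 * pi
L = 2.36
2.36 m


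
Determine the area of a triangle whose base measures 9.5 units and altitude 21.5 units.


Shape: triangle
Base b = 9.5 units, Height h = 21.5 units
Formula: A = (1/2) * b * h
A = 0.5 * 9.5 * 21.5
A = 0.5 * 204.25
A = 102.125
102.125 units^2


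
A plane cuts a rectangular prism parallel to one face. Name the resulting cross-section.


Solid: rectangular prism
Cutting plane: parallel to one face
Visualize the intersection of the plane with the solid's surface.
The boundary of the cut region is a rectangle.
rectangle


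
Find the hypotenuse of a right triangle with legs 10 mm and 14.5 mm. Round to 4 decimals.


Shape: right triangle
Legs a = 10 mm, b = 14.5 mm
Formula: c = sqrt(a^2 + b^2)
a^2 = 100, b^2 = 210.25
a^2 + b^2 = 310.25
c = sqrt(310.25)
c = 17.6139
17.6139 mm


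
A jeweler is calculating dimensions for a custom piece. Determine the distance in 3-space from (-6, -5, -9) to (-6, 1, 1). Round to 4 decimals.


3D distance between two points
P1 = (-6, -5, -9), P2 = (-6, 1, 1)
Formula: d = sqrt((x2-x1)^2 + (y2-y1)^2 + (z2-z1)^2)
dx = -6 - -6 = 0
dy = 1 - -5 = 6
dz = 1 - -9 = 10
dx^2 + dy^2 + dz^2 = 0 + 36 + 100 = 136
d = sqrt(136)
d = 11.6619
11.6619 units


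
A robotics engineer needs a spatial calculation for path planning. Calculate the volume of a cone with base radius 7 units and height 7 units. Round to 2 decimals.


Shape: cone
Radius r = 7 units, Height h = 7 units
Formula: V = (1/3) * pi * r^2 * h
r^2 = 49
pi * r^2 * h = pi * 49 * 7 = 343 * pi
V = 343 * pi / 3
V = 359.19
359.19 units^3


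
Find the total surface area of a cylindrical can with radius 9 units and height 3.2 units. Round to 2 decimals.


Shape: closed cylinder
Radius r = 9 units, Height h = 3.2 units
Formula: SA = 2*pi*r^2 + 2*pi*r*h = 2*pi*r*(r + h)
r + h = 12.2
2 * r * (r + h) = 2 * 9 * 12.2 = 219.6
SA = 219.6 * pi
SA = 689.89
689.89 units^2


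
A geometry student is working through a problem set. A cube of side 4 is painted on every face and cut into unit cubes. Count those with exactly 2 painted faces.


Large cube: 4 x 4 x 4, cut into unit cubes.
n = 4, so n - 2 = 2
Cubes with 2 painted faces lie along the edges, excluding corners.
A cube has 12 edges; each contributes (n - 2) = 2 such cubes.
Count = 12 * 2 = 24
24 unit cubes


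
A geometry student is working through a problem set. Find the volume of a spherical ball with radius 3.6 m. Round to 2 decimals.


Shape: sphere
Radius r = 3.6 m
Formula: V = (4/3) * pi * r^3
r^3 = 46.656
(4/3) * 46.656 = 62.208
V = 62.208 * pi
V = 195.43
195.43 m^3


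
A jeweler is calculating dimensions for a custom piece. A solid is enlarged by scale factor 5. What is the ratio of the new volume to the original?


Linear scale factor k = 5
Rule: under a linear scaling by k, volumes scale by k^3.
k^3 = 5 * 5 * 5
k^3 = 25 * 5
k^3 = 125
Volume scales by a factor of 125.
125 (dimensionless)


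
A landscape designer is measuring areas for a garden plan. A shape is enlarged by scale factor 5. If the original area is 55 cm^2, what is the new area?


Linear scale factor k = 5
Original area = 55 cm^2
Rule: under a linear scaling by k, areas scale by k^2.
k^2 = 5^2 = 25
New area = 55 * 25
New area = 1375
1375 cm^2


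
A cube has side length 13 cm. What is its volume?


Shape: cube
Side s = 13 cm
Formula: V = s^3
V = 13 * 13 * 13
V = 169 * 13
V = 2197
2197 cm^3


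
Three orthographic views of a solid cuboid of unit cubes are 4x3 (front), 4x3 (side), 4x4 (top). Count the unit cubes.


Orthographic views of a solid rectangular block:
Front view 4 x 3 -> length = 4, height = 3
Side view 4 x 3 -> width = 4, height = 3 (consistent)
Top view 4 x 4 -> confirms length = 4, width = 4
The block is 4 x 4 x 3.
Total unit cubes = 4 * 4 * 3 = 48
48 unit cubes


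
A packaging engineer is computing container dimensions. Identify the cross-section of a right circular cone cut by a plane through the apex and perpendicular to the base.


Solid: right circular cone
Cutting plane: through the apex and perpendicular to the base
Visualize the intersection of the plane with the solid's surface.
The boundary of the cut region is a isosceles triangle.
isosceles triangle


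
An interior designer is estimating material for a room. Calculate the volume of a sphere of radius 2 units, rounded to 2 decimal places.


Shape: sphere
Radius r = 2 units
Formula: V = (4/3) * pi * r^3
r^3 = 8
(4/3) * 8 = 10.666667
V = 10.666667 * pi
V = 33.51
33.51 units^3


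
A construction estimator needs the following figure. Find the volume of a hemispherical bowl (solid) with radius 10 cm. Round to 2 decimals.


Shape: hemisphere (half of a sphere)
Radius r = 10 cm
Formula: V = (1/2) * (4/3) * pi * r^3 = (2/3) * pi * r^3
r^3 = 1000
(2/3) * 1000 = 666.666667
V = 666.666667 * pi
V = 2094.4
2094.4 cm^3


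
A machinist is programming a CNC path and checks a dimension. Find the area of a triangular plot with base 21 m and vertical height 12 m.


Shape: triangle
Base b = 21 m, Height h = 12 m
Formula: A = (1/2) * b * h
A = 0.5 * 21 * 12
A = 0.5 * 252
A = 126
126 m^2


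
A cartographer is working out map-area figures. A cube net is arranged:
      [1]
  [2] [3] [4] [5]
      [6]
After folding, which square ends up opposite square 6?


Net: cross layout. Take square 3 as the base (bottom).
Fold the four squares in the horizontal row up around 3: 2 -> left, 4 -> right, 5 wraps to the top.
Fold 1 and 6 up from 3: 1 -> back, 6 -> front.
Opposite pairs are therefore: (1, 6), (2, 4), (3, 5).
Face 6 is opposite face 1.
face 1


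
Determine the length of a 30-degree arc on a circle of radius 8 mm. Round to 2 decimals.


Shape: circular arc
Radius r = 8 mm, Angle = 30 degrees
Formula: L = (angle/360) * 2 * pi * r
2 * pi * r = 16 * pi
L = (30/360) * 16 * pi
L = 1.333333 * pi
L = 4.19
4.19 mm


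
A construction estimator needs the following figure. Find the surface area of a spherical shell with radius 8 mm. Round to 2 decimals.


Shape: sphere
Radius r = 8 mm
Formula: SA = 4 * pi * r^2
r^2 = 64
SA = 4 * pi * 64
SA = 256 * pi
SA = 804.25
804.25 mm^2


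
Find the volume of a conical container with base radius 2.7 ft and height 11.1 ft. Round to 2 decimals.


Shape: cone
Radius r = 2.7 ft, Height h = 11.1 ft
Formula: V = (1/3) * pi * r^2 * h
r^2 = 7.29
pi * r^2 * h = pi * 7.29 * 11.1 = 80.919 * pi
V = 80.919 * pi / 3
V = 84.74
84.74 ft^3


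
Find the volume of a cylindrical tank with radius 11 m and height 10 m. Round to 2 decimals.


Shape: cylinder
Radius r = 11 m, Height h = 10 m
Formula: V = pi * r^2 * h
r^2 = 121
V = pi * 121 * 10
V = 1210 * pi
V = 3801.33
3801.33 m^3


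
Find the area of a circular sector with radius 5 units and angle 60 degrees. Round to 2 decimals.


Shape: circular sector
Radius r = 5 units, Angle = 60 degrees
Formula: A = (angle/360) * pi * r^2
r^2 = 25
Fraction of circle = 60/360
A = (60/360) * pi * 25
A = 4.166667 * pi
A = 13.09
13.09 units^2


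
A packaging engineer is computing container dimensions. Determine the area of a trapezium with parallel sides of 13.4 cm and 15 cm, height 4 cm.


Shape: trapezoid
Parallel sides a = 13.4 cm, b = 15 cm; Height h = 4 cm
Formula: A = (a + b) * h / 2
a + b = 13.4 + 15 = 28.4
A = 28.4 * 4 / 2
A = 113.6 / 2
A = 56.8
56.8 cm^2


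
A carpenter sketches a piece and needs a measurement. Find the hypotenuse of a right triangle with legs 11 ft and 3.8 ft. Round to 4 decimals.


Shape: right triangle
Legs a = 11 ft, b = 3.8 ft
Formula: c = sqrt(a^2 + b^2)
a^2 = 121, b^2 = 14.44
a^2 + b^2 = 135.44
c = sqrt(135.44)
c = 11.6379
11.6379 ft


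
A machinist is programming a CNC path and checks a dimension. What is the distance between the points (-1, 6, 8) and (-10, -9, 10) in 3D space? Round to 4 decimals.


3D distance between two points
P1 = (-1, 6, 8), P2 = (-10, -9, 10)
Formula: d = sqrt((x2-x1)^2 + (y2-y1)^2 + (z2-z1)^2)
dx = -10 - -1 = -9
dy = -9 - 6 = -15
dz = 10 - 8 = 2
dx^2 + dy^2 + dz^2 = 81 + 225 + 4 = 310
d = sqrt(310)
d = 17.6068
17.6068 units


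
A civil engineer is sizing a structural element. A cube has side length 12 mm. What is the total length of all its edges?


Shape: cube
Side s = 12 mm
A cube has 12 edges, all equal.
Formula: total edge length = 12 * s
Total = 12 * 12
Total = 144
144 mm


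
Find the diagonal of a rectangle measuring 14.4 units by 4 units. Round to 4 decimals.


Shape: rectangle (diagonal via Pythagoras)
Sides: 14.4 units and 4 units
Formula: d = sqrt(l^2 + w^2)
l^2 = 207.36, w^2 = 16
l^2 + w^2 = 223.36
d = sqrt(223.36)
d = 14.9452
14.9452 units


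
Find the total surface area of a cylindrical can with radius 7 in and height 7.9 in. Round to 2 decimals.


Shape: closed cylinder
Radius r = 7 in, Height h = 7.9 in
Formula: SA = 2*pi*r^2 + 2*pi*r*h = 2*pi*r*(r + h)
r + h = 14.9
2 * r * (r + h) = 2 * 7 * 14.9 = 208.6
SA = 208.6 * pi
SA = 655.34
655.34 in^2


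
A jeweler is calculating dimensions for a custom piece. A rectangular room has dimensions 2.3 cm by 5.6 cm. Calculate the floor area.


Shape: rectangle
Length l = 2.3 cm, Width w = 5.6 cm
Formula: A = l * w
A = 2.3 * 5.6
A = 12.88
12.88 cm^2


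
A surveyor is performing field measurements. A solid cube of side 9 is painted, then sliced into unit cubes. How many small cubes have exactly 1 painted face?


Large cube: 9 x 9 x 9, cut into unit cubes.
n = 9, so n - 2 = 7
Cubes with 1 painted face lie in the interior of each face.
A cube has 6 faces; each contributes (n - 2)^2 = 49 such cubes.
Count = 6 * 49 = 294
294 unit cubes


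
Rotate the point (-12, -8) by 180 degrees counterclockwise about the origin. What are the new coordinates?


Transformation: rotation about the origin
Original point: (-12, -8)
Rule for 180 deg: (x, y) -> (-x, -y)
Apply: (-12, -8) -> (12, 8)
(12, 8)


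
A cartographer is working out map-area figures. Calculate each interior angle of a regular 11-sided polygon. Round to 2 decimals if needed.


Shape: regular hendecagon (11 sides)
Formula: interior angle = (n - 2) * 180 / n
(n - 2) = 9
(n - 2) * 180 = 1620
angle = 1620 / 11
angle = 147.27
147.27 degrees


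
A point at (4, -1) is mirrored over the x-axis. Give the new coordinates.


Transformation: reflection
Original point: (4, -1)
Rule for reflection over the x-axis: (x, y) -> (x, -y)
Apply: (4, -1) -> (4, 1)
(4, 1)


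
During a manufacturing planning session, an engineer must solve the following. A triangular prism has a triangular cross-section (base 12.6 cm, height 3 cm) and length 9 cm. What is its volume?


Shape: triangular prism
Triangle base = 12.6 cm, triangle height = 3 cm, prism length L = 9 cm
Formula: V = (1/2 * b * h_tri) * L
Cross-section area = 0.5 * 12.6 * 3 = 18.9
V = 18.9 * 9
V = 170.1
170.1 cm^3


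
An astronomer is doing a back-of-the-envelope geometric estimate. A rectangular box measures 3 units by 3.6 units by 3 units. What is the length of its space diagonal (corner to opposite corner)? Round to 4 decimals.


Shape: rectangular box (space diagonal)
l = 3 units, w = 3.6 units, h = 3 units
Visualize: the diagonal of the base, then a right triangle with that diagonal and the height.
Formula: d = sqrt(l^2 + w^2 + h^2)
l^2 + w^2 + h^2 = 9 + 12.96 + 9 = 30.96
d = sqrt(30.96)
d = 5.5642
5.5642 units


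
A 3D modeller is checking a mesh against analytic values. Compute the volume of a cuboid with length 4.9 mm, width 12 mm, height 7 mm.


Shape: rectangular prism
l = 4.9 mm, w = 12 mm, h = 7 mm
Formula: V = l * w * h
V = 4.9 * 12 * 7
V = 58.8 * 7
V = 411.6
411.6 mm^3


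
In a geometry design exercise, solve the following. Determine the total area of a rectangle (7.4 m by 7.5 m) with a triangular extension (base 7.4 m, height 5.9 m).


Composite shape: rectangle + triangle
Rectangle area = 7.4 * 7.5 = 55.5
Triangle area = 0.5 * 7.4 * 5.9 = 21.83
Total = 55.5 + 21.83
Total = 77.33
77.33 m^2


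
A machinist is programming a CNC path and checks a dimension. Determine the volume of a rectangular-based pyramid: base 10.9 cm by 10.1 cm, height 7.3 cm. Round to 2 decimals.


Shape: rectangular pyramid
Base: 10.9 cm x 10.1 cm, Height h = 7.3 cm
Formula: V = (1/3) * base_area * h
base_area = 10.9 * 10.1 = 110.09
base_area * h = 110.09 * 7.3 = 803.657
V = 803.657 / 3
V = 267.89
267.89 cm^3


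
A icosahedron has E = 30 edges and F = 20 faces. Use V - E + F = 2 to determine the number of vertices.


Polyhedron: icosahedron
Euler's formula for convex polyhedra: V - E + F = 2
Given: E = 30 edges and F = 20 faces
Solve for V:
V = 2 + E - F = 2 + 30 - 20 = 12
12 vertices


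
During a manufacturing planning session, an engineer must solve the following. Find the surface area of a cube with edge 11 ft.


Shape: cube
Side s = 11 ft
A cube has 6 square faces.
Formula: SA = 6 * s^2
s^2 = 121
SA = 6 * 121
SA = 726
726 ft^2


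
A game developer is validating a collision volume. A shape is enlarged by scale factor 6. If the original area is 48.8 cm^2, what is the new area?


Linear scale factor k = 6
Original area = 48.8 cm^2
Rule: under a linear scaling by k, areas scale by k^2.
k^2 = 6^2 = 36
New area = 48.8 * 36
New area = 1756.8
1756.8 cm^2
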